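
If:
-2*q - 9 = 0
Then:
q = -9/2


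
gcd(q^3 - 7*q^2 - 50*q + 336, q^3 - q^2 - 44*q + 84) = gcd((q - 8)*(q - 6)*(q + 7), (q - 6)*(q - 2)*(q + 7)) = q^2 + q - 42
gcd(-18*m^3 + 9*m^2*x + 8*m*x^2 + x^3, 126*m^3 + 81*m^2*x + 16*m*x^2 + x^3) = 18*m^2 + 9*m*x + x^2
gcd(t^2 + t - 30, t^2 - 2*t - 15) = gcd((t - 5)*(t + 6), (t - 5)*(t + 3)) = t - 5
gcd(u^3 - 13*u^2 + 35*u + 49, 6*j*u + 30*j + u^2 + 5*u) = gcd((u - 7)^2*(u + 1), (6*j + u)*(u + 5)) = 1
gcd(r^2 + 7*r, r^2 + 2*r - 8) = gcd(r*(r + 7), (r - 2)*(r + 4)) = 1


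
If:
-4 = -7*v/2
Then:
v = 8/7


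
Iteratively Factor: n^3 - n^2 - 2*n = (n + 1)*(n^2 - 2*n) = n*(n + 1)*(n - 2)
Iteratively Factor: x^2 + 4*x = (x)*(x + 4)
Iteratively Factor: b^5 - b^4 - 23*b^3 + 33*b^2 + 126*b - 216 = (b - 3)*(b^4 + 2*b^3 - 17*b^2 - 18*b + 72) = (b - 3)*(b + 4)*(b^3 - 2*b^2 - 9*b + 18) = (b - 3)^2*(b + 4)*(b^2 + b - 6) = (b - 3)^2*(b - 2)*(b + 4)*(b + 3)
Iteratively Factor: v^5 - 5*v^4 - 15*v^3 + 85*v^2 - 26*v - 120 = (v - 5)*(v^4 - 15*v^2 + 10*v + 24) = (v - 5)*(v - 3)*(v^3 + 3*v^2 - 6*v - 8) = (v - 5)*(v - 3)*(v + 1)*(v^2 + 2*v - 8) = (v - 5)*(v - 3)*(v + 1)*(v + 4)*(v - 2)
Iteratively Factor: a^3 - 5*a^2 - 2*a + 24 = (a - 3)*(a^2 - 2*a - 8) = (a - 4)*(a - 3)*(a + 2)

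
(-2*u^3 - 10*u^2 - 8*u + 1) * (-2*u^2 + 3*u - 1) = 4*u^5 + 14*u^4 - 12*u^3 - 16*u^2 + 11*u - 1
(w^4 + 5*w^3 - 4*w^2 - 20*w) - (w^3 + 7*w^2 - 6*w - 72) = w^4 + 4*w^3 - 11*w^2 - 14*w + 72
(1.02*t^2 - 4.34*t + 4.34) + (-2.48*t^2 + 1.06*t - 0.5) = -1.46*t^2 - 3.28*t + 3.84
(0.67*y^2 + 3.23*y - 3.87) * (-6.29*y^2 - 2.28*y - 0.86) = -4.2143*y^4 - 21.8443*y^3 + 16.4017*y^2 + 6.0458*y + 3.3282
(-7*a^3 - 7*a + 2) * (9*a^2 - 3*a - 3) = -63*a^5 + 21*a^4 - 42*a^3 + 39*a^2 + 15*a - 6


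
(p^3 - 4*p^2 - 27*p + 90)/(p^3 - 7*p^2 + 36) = (p + 5)/(p + 2)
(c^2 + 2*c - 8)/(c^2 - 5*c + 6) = (c + 4)/(c - 3)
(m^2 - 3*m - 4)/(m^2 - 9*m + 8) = (m^2 - 3*m - 4)/(m^2 - 9*m + 8)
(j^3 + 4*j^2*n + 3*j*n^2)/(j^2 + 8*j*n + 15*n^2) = j*(j + n)/(j + 5*n)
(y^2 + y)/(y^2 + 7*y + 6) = y/(y + 6)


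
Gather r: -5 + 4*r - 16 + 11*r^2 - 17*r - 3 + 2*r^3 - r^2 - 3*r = 2*r^3 + 10*r^2 - 16*r - 24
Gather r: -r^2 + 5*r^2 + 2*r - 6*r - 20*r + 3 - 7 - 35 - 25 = 4*r^2 - 24*r - 64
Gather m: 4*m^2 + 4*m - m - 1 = 4*m^2 + 3*m - 1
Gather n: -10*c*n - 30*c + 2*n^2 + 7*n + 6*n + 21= -30*c + 2*n^2 + n*(13 - 10*c) + 21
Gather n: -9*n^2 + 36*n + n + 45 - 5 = -9*n^2 + 37*n + 40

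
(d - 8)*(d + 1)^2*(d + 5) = d^4 - d^3 - 45*d^2 - 83*d - 40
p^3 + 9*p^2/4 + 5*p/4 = p*(p + 1)*(p + 5/4)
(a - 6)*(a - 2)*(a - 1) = a^3 - 9*a^2 + 20*a - 12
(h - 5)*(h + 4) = h^2 - h - 20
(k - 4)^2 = k^2 - 8*k + 16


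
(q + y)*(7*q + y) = 7*q^2 + 8*q*y + y^2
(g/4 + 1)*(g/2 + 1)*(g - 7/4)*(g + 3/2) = g^4/8 + 23*g^3/32 + 31*g^2/64 - 71*g/32 - 21/8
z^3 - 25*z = z*(z - 5)*(z + 5)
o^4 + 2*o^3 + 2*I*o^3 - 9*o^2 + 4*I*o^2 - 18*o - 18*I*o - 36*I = (o - 3)*(o + 2)*(o + 3)*(o + 2*I)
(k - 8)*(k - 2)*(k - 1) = k^3 - 11*k^2 + 26*k - 16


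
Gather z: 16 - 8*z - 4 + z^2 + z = z^2 - 7*z + 12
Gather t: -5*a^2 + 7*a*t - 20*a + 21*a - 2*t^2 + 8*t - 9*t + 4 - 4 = -5*a^2 + a - 2*t^2 + t*(7*a - 1)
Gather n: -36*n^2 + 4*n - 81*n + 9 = -36*n^2 - 77*n + 9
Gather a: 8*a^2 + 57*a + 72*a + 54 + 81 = 8*a^2 + 129*a + 135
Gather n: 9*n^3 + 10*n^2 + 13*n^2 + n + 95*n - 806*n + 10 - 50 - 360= 9*n^3 + 23*n^2 - 710*n - 400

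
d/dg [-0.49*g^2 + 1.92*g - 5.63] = 1.92 - 0.98*g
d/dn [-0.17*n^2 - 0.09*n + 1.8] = -0.34*n - 0.09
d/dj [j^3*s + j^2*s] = j*s*(3*j + 2)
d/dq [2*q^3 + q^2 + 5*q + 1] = 6*q^2 + 2*q + 5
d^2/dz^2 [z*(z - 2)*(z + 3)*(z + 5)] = 12*z^2 + 36*z - 2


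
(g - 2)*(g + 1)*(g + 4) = g^3 + 3*g^2 - 6*g - 8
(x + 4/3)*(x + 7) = x^2 + 25*x/3 + 28/3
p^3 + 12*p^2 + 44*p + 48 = (p + 2)*(p + 4)*(p + 6)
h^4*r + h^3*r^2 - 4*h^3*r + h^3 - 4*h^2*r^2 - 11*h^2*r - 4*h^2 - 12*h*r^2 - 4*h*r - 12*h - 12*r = (h - 6)*(h + 2)*(h + r)*(h*r + 1)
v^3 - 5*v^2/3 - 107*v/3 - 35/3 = (v - 7)*(v + 1/3)*(v + 5)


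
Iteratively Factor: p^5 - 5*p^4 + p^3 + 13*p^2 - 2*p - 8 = (p - 2)*(p^4 - 3*p^3 - 5*p^2 + 3*p + 4) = (p - 2)*(p + 1)*(p^3 - 4*p^2 - p + 4) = (p - 2)*(p + 1)^2*(p^2 - 5*p + 4) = (p - 4)*(p - 2)*(p + 1)^2*(p - 1)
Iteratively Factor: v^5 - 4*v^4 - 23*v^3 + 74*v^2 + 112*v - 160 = (v - 1)*(v^4 - 3*v^3 - 26*v^2 + 48*v + 160) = (v - 5)*(v - 1)*(v^3 + 2*v^2 - 16*v - 32) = (v - 5)*(v - 1)*(v + 4)*(v^2 - 2*v - 8) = (v - 5)*(v - 4)*(v - 1)*(v + 4)*(v + 2)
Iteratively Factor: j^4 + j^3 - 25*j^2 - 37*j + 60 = (j - 5)*(j^3 + 6*j^2 + 5*j - 12) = (j - 5)*(j + 4)*(j^2 + 2*j - 3) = (j - 5)*(j - 1)*(j + 4)*(j + 3)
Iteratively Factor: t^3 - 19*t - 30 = (t + 2)*(t^2 - 2*t - 15) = (t - 5)*(t + 2)*(t + 3)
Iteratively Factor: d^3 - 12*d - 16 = (d - 4)*(d^2 + 4*d + 4) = (d - 4)*(d + 2)*(d + 2)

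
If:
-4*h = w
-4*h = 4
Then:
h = -1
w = 4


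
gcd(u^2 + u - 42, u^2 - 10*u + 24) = u - 6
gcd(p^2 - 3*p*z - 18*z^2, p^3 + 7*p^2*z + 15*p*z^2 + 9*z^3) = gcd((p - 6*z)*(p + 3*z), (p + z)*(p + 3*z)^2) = p + 3*z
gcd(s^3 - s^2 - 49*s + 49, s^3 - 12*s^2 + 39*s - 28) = s^2 - 8*s + 7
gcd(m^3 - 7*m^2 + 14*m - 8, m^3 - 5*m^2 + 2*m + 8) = m^2 - 6*m + 8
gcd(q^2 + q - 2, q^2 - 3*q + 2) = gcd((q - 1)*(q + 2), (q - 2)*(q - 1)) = q - 1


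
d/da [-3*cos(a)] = 3*sin(a)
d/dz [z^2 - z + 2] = 2*z - 1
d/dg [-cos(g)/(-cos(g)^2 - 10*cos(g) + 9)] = (cos(g)^2 + 9)*sin(g)/(cos(g)^2 + 10*cos(g) - 9)^2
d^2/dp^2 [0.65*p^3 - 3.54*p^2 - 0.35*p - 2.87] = 3.9*p - 7.08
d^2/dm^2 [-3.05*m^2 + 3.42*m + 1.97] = -6.10000000000000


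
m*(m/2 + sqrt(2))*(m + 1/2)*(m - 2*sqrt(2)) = m^4/2 + m^3/4 - 4*m^2 - 2*m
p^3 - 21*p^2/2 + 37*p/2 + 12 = (p - 8)*(p - 3)*(p + 1/2)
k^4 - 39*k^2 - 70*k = k*(k - 7)*(k + 2)*(k + 5)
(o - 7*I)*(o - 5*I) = o^2 - 12*I*o - 35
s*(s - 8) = s^2 - 8*s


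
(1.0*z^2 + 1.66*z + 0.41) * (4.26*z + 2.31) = 4.26*z^3 + 9.3816*z^2 + 5.5812*z + 0.9471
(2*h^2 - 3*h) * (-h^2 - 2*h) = -2*h^4 - h^3 + 6*h^2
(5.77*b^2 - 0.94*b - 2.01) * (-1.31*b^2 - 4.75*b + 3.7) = -7.5587*b^4 - 26.1761*b^3 + 28.4471*b^2 + 6.0695*b - 7.437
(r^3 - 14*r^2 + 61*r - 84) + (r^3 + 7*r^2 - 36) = 2*r^3 - 7*r^2 + 61*r - 120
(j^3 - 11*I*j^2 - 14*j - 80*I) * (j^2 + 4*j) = j^5 + 4*j^4 - 11*I*j^4 - 14*j^3 - 44*I*j^3 - 56*j^2 - 80*I*j^2 - 320*I*j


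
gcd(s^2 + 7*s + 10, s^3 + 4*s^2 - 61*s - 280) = s + 5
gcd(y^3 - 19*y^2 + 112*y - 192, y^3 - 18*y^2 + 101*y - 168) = y^2 - 11*y + 24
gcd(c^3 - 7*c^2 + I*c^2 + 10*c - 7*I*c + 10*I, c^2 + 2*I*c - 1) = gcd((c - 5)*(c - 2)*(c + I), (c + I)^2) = c + I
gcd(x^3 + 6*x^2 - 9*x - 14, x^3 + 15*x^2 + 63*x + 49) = x^2 + 8*x + 7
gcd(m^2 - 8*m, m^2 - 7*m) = m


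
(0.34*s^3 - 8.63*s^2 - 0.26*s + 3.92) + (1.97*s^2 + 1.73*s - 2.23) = 0.34*s^3 - 6.66*s^2 + 1.47*s + 1.69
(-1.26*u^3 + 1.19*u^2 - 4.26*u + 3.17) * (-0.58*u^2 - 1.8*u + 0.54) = 0.7308*u^5 + 1.5778*u^4 - 0.3516*u^3 + 6.472*u^2 - 8.0064*u + 1.7118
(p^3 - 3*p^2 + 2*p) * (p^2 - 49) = p^5 - 3*p^4 - 47*p^3 + 147*p^2 - 98*p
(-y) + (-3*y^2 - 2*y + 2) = -3*y^2 - 3*y + 2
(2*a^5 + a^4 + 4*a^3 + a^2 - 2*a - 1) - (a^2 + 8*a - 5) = 2*a^5 + a^4 + 4*a^3 - 10*a + 4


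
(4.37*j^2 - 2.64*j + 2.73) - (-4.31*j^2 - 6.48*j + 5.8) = 8.68*j^2 + 3.84*j - 3.07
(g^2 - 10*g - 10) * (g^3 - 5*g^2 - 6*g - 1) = g^5 - 15*g^4 + 34*g^3 + 109*g^2 + 70*g + 10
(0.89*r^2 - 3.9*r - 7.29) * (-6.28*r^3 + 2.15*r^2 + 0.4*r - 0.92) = -5.5892*r^5 + 26.4055*r^4 + 37.7522*r^3 - 18.0523*r^2 + 0.672*r + 6.7068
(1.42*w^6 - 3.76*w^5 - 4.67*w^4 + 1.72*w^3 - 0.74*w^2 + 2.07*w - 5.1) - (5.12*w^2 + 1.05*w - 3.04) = 1.42*w^6 - 3.76*w^5 - 4.67*w^4 + 1.72*w^3 - 5.86*w^2 + 1.02*w - 2.06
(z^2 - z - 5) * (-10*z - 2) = -10*z^3 + 8*z^2 + 52*z + 10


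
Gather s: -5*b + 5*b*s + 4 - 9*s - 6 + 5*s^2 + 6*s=-5*b + 5*s^2 + s*(5*b - 3) - 2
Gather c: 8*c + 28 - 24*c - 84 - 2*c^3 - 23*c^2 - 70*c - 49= -2*c^3 - 23*c^2 - 86*c - 105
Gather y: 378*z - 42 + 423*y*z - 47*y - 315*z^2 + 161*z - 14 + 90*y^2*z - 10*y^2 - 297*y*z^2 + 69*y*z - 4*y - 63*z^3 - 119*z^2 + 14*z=y^2*(90*z - 10) + y*(-297*z^2 + 492*z - 51) - 63*z^3 - 434*z^2 + 553*z - 56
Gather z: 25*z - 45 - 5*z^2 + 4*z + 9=-5*z^2 + 29*z - 36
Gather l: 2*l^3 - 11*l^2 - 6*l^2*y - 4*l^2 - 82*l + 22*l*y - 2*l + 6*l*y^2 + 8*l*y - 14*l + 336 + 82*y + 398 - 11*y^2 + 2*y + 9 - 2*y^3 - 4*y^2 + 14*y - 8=2*l^3 + l^2*(-6*y - 15) + l*(6*y^2 + 30*y - 98) - 2*y^3 - 15*y^2 + 98*y + 735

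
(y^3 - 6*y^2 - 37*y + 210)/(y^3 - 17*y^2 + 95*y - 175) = (y + 6)/(y - 5)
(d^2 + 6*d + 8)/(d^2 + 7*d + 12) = (d + 2)/(d + 3)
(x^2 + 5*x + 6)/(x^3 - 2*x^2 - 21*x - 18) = (x + 2)/(x^2 - 5*x - 6)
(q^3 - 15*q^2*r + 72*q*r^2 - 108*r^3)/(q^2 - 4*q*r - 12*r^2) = (q^2 - 9*q*r + 18*r^2)/(q + 2*r)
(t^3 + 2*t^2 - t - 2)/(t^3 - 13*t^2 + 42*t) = (t^3 + 2*t^2 - t - 2)/(t*(t^2 - 13*t + 42))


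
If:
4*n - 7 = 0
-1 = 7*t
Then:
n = 7/4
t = -1/7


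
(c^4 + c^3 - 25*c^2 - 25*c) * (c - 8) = c^5 - 7*c^4 - 33*c^3 + 175*c^2 + 200*c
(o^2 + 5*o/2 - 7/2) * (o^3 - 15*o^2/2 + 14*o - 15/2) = o^5 - 5*o^4 - 33*o^3/4 + 215*o^2/4 - 271*o/4 + 105/4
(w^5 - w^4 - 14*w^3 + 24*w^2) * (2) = 2*w^5 - 2*w^4 - 28*w^3 + 48*w^2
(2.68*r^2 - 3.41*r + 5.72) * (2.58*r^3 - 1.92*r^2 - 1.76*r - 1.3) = 6.9144*r^5 - 13.9434*r^4 + 16.588*r^3 - 8.4648*r^2 - 5.6342*r - 7.436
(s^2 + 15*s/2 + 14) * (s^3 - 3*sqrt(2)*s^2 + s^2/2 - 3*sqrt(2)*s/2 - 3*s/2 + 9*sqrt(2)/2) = s^5 - 3*sqrt(2)*s^4 + 8*s^4 - 24*sqrt(2)*s^3 + 65*s^3/4 - 195*sqrt(2)*s^2/4 - 17*s^2/4 - 21*s + 51*sqrt(2)*s/4 + 63*sqrt(2)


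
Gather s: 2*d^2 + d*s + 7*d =2*d^2 + d*s + 7*d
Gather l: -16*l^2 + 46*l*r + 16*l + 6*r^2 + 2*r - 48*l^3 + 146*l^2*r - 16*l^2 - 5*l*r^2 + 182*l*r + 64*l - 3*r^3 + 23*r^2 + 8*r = -48*l^3 + l^2*(146*r - 32) + l*(-5*r^2 + 228*r + 80) - 3*r^3 + 29*r^2 + 10*r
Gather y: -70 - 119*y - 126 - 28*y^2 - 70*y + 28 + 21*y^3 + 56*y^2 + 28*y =21*y^3 + 28*y^2 - 161*y - 168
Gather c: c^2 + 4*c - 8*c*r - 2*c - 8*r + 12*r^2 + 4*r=c^2 + c*(2 - 8*r) + 12*r^2 - 4*r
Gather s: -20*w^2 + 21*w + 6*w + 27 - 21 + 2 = -20*w^2 + 27*w + 8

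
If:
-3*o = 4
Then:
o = -4/3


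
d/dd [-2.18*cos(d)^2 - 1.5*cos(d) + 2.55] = (4.36*cos(d) + 1.5)*sin(d)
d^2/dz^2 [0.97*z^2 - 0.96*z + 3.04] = 1.94000000000000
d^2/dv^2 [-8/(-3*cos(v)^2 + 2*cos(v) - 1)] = 4*(72*sin(v)^4 - 20*sin(v)^2 + 49*cos(v) - 9*cos(3*v) - 56)/(3*sin(v)^2 + 2*cos(v) - 4)^3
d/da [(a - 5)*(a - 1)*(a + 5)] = 3*a^2 - 2*a - 25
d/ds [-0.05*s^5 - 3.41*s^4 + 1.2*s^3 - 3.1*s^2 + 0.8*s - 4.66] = -0.25*s^4 - 13.64*s^3 + 3.6*s^2 - 6.2*s + 0.8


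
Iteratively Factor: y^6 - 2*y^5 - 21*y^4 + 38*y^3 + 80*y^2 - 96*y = (y - 1)*(y^5 - y^4 - 22*y^3 + 16*y^2 + 96*y) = (y - 4)*(y - 1)*(y^4 + 3*y^3 - 10*y^2 - 24*y) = (y - 4)*(y - 3)*(y - 1)*(y^3 + 6*y^2 + 8*y) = y*(y - 4)*(y - 3)*(y - 1)*(y^2 + 6*y + 8) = y*(y - 4)*(y - 3)*(y - 1)*(y + 4)*(y + 2)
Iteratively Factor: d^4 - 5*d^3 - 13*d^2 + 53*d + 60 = (d - 4)*(d^3 - d^2 - 17*d - 15) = (d - 4)*(d + 3)*(d^2 - 4*d - 5) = (d - 5)*(d - 4)*(d + 3)*(d + 1)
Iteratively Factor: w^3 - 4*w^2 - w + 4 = (w - 1)*(w^2 - 3*w - 4) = (w - 1)*(w + 1)*(w - 4)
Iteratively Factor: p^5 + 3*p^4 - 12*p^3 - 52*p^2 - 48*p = (p + 2)*(p^4 + p^3 - 14*p^2 - 24*p) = p*(p + 2)*(p^3 + p^2 - 14*p - 24) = p*(p + 2)^2*(p^2 - p - 12) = p*(p + 2)^2*(p + 3)*(p - 4)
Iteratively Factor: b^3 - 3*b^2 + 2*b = (b - 2)*(b^2 - b) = b*(b - 2)*(b - 1)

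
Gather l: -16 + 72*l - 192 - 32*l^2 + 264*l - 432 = -32*l^2 + 336*l - 640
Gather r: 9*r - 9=9*r - 9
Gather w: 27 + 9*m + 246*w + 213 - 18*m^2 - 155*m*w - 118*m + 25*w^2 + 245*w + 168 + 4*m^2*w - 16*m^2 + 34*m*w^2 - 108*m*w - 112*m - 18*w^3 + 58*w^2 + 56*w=-34*m^2 - 221*m - 18*w^3 + w^2*(34*m + 83) + w*(4*m^2 - 263*m + 547) + 408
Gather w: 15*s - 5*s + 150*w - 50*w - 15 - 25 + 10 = 10*s + 100*w - 30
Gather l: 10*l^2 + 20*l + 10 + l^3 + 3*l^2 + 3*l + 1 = l^3 + 13*l^2 + 23*l + 11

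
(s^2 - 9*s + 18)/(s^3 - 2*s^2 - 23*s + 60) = (s - 6)/(s^2 + s - 20)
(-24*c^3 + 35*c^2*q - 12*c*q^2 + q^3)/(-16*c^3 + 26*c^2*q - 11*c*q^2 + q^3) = (-3*c + q)/(-2*c + q)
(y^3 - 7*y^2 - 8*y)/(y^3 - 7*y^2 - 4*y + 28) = y*(y^2 - 7*y - 8)/(y^3 - 7*y^2 - 4*y + 28)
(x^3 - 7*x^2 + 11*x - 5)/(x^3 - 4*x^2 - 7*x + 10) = (x - 1)/(x + 2)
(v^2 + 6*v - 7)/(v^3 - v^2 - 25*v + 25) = (v + 7)/(v^2 - 25)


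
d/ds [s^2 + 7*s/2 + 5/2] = 2*s + 7/2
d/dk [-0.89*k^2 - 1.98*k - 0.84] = -1.78*k - 1.98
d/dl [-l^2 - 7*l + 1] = -2*l - 7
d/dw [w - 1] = 1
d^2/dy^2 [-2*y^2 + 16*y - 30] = -4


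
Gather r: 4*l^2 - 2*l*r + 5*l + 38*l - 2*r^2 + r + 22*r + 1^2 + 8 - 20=4*l^2 + 43*l - 2*r^2 + r*(23 - 2*l) - 11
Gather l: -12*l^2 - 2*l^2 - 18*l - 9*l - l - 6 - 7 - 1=-14*l^2 - 28*l - 14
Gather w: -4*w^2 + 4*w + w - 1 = -4*w^2 + 5*w - 1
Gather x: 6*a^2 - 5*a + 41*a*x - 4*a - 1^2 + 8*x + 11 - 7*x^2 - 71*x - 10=6*a^2 - 9*a - 7*x^2 + x*(41*a - 63)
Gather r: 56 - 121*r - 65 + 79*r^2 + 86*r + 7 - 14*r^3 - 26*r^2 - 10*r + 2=-14*r^3 + 53*r^2 - 45*r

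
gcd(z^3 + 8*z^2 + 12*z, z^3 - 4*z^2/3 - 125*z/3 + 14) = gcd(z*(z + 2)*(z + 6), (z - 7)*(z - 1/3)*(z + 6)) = z + 6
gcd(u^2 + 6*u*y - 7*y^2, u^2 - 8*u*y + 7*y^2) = -u + y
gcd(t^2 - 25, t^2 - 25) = t^2 - 25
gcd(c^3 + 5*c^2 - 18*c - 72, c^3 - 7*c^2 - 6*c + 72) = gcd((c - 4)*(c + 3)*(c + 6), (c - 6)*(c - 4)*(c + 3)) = c^2 - c - 12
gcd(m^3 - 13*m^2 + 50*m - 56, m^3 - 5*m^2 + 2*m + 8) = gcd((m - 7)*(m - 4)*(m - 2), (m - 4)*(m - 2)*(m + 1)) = m^2 - 6*m + 8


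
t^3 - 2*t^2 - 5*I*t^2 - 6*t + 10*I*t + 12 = (t - 2)*(t - 3*I)*(t - 2*I)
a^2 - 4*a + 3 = (a - 3)*(a - 1)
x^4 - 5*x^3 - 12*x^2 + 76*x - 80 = (x - 5)*(x - 2)^2*(x + 4)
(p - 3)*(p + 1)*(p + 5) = p^3 + 3*p^2 - 13*p - 15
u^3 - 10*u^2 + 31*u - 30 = (u - 5)*(u - 3)*(u - 2)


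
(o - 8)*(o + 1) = o^2 - 7*o - 8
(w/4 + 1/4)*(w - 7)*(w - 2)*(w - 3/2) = w^4/4 - 19*w^3/8 + 17*w^2/4 + 13*w/8 - 21/4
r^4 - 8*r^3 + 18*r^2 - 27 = (r - 3)^3*(r + 1)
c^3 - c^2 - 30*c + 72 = (c - 4)*(c - 3)*(c + 6)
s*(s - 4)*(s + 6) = s^3 + 2*s^2 - 24*s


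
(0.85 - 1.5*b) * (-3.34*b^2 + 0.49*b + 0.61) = 5.01*b^3 - 3.574*b^2 - 0.4985*b + 0.5185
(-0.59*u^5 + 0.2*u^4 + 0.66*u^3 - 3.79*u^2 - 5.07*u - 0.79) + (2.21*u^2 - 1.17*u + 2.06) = -0.59*u^5 + 0.2*u^4 + 0.66*u^3 - 1.58*u^2 - 6.24*u + 1.27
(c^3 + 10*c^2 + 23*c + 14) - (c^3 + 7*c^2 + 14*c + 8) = 3*c^2 + 9*c + 6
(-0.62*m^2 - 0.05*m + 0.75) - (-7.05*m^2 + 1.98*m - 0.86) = 6.43*m^2 - 2.03*m + 1.61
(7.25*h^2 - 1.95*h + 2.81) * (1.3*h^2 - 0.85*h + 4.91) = 9.425*h^4 - 8.6975*h^3 + 40.908*h^2 - 11.963*h + 13.7971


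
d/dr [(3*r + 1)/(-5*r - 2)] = -1/(5*r + 2)^2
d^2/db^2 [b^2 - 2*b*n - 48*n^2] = 2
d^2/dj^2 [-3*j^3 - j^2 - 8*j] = -18*j - 2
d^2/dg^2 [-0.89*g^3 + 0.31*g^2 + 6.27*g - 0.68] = 0.62 - 5.34*g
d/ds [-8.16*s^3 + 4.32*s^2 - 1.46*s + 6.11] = -24.48*s^2 + 8.64*s - 1.46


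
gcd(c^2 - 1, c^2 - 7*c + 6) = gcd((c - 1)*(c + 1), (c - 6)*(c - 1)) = c - 1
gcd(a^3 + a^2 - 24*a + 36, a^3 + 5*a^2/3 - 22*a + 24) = a^2 + 3*a - 18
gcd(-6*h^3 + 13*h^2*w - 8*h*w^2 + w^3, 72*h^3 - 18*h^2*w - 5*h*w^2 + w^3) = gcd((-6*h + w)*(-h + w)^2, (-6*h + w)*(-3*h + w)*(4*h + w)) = -6*h + w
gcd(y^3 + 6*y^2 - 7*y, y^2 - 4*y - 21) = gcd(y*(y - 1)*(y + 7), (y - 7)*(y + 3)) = 1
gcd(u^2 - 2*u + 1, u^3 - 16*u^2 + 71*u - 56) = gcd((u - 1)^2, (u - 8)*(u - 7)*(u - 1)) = u - 1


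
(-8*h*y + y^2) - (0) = -8*h*y + y^2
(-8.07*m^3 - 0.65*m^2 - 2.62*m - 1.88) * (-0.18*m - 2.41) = 1.4526*m^4 + 19.5657*m^3 + 2.0381*m^2 + 6.6526*m + 4.5308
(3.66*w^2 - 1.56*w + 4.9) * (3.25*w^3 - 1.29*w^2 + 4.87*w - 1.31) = 11.895*w^5 - 9.7914*w^4 + 35.7616*w^3 - 18.7128*w^2 + 25.9066*w - 6.419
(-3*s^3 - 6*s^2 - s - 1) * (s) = -3*s^4 - 6*s^3 - s^2 - s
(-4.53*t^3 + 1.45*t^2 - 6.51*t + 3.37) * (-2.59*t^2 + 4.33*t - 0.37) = 11.7327*t^5 - 23.3704*t^4 + 24.8155*t^3 - 37.4531*t^2 + 17.0008*t - 1.2469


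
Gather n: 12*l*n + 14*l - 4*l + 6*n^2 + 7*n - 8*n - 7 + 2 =10*l + 6*n^2 + n*(12*l - 1) - 5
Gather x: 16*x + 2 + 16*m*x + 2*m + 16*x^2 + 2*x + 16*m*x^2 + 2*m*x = 2*m + x^2*(16*m + 16) + x*(18*m + 18) + 2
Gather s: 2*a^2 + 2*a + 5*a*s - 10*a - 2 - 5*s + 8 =2*a^2 - 8*a + s*(5*a - 5) + 6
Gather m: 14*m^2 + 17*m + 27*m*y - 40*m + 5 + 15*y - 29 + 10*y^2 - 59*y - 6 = 14*m^2 + m*(27*y - 23) + 10*y^2 - 44*y - 30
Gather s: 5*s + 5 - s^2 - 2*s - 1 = -s^2 + 3*s + 4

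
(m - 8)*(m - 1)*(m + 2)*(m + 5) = m^4 - 2*m^3 - 45*m^2 - 34*m + 80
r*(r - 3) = r^2 - 3*r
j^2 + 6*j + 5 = (j + 1)*(j + 5)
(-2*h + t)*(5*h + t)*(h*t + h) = -10*h^3*t - 10*h^3 + 3*h^2*t^2 + 3*h^2*t + h*t^3 + h*t^2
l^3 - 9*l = l*(l - 3)*(l + 3)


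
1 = 1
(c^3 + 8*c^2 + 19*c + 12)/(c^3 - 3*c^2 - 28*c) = (c^2 + 4*c + 3)/(c*(c - 7))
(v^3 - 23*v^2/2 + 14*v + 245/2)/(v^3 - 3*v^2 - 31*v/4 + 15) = 2*(v^2 - 14*v + 49)/(2*v^2 - 11*v + 12)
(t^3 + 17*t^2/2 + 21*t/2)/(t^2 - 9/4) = 2*t*(t + 7)/(2*t - 3)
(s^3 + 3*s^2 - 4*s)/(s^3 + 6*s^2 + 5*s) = (s^2 + 3*s - 4)/(s^2 + 6*s + 5)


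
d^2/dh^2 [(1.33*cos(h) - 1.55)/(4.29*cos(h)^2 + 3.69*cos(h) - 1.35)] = (1.71188485174499*(1 - cos(h)^2)^2 - 0.31002331002331*cos(h)^5 + 0.967007351622735*cos(h)^3 + 1.89412081064485*cos(h)^2 - 1.2121850470914*cos(h) - 2.30606645379984)/(1.0*cos(h)^2 + 0.86013986013986*cos(h) - 0.314685314685315)^3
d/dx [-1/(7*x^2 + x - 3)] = (14*x + 1)/(7*x^2 + x - 3)^2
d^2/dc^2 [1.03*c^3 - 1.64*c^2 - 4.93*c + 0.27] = 6.18*c - 3.28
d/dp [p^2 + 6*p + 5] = 2*p + 6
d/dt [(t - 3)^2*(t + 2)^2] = 2*(t - 3)*(t + 2)*(2*t - 1)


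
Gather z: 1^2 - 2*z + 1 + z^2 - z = z^2 - 3*z + 2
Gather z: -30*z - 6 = -30*z - 6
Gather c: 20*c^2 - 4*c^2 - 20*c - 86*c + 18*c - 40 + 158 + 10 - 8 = 16*c^2 - 88*c + 120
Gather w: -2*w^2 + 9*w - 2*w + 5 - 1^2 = -2*w^2 + 7*w + 4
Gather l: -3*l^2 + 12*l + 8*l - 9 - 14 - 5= -3*l^2 + 20*l - 28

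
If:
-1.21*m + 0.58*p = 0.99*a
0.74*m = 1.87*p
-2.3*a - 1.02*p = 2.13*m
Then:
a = 0.00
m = 0.00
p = 0.00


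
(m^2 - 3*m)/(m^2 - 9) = m/(m + 3)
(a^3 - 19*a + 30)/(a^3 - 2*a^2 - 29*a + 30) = (a^2 - 5*a + 6)/(a^2 - 7*a + 6)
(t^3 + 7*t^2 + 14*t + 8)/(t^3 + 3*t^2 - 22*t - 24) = (t^2 + 6*t + 8)/(t^2 + 2*t - 24)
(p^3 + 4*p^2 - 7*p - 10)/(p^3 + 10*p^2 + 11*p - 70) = (p + 1)/(p + 7)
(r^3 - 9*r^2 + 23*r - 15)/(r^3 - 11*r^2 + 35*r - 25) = (r - 3)/(r - 5)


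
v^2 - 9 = (v - 3)*(v + 3)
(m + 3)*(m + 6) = m^2 + 9*m + 18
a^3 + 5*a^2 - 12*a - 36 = (a - 3)*(a + 2)*(a + 6)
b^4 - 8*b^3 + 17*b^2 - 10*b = b*(b - 5)*(b - 2)*(b - 1)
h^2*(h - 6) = h^3 - 6*h^2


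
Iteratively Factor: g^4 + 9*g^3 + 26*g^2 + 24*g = (g)*(g^3 + 9*g^2 + 26*g + 24) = g*(g + 3)*(g^2 + 6*g + 8) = g*(g + 3)*(g + 4)*(g + 2)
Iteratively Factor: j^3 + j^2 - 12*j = (j - 3)*(j^2 + 4*j) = j*(j - 3)*(j + 4)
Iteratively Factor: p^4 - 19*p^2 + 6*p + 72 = (p - 3)*(p^3 + 3*p^2 - 10*p - 24) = (p - 3)*(p + 4)*(p^2 - p - 6) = (p - 3)*(p + 2)*(p + 4)*(p - 3)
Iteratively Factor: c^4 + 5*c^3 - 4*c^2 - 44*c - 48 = (c - 3)*(c^3 + 8*c^2 + 20*c + 16) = (c - 3)*(c + 4)*(c^2 + 4*c + 4) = (c - 3)*(c + 2)*(c + 4)*(c + 2)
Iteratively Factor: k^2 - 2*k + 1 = (k - 1)*(k - 1)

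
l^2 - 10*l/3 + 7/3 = (l - 7/3)*(l - 1)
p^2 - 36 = (p - 6)*(p + 6)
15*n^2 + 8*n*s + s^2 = (3*n + s)*(5*n + s)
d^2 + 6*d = d*(d + 6)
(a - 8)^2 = a^2 - 16*a + 64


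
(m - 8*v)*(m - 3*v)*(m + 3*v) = m^3 - 8*m^2*v - 9*m*v^2 + 72*v^3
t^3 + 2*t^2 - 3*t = t*(t - 1)*(t + 3)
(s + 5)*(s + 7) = s^2 + 12*s + 35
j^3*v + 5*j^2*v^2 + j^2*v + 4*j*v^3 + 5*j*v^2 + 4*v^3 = (j + v)*(j + 4*v)*(j*v + v)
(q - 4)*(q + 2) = q^2 - 2*q - 8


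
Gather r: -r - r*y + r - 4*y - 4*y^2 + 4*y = -r*y - 4*y^2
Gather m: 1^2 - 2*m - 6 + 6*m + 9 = 4*m + 4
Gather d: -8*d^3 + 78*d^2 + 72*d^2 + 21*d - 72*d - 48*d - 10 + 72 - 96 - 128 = -8*d^3 + 150*d^2 - 99*d - 162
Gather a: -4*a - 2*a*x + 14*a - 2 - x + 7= a*(10 - 2*x) - x + 5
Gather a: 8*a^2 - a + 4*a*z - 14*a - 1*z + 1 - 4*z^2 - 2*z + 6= 8*a^2 + a*(4*z - 15) - 4*z^2 - 3*z + 7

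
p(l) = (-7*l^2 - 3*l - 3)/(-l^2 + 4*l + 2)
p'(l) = (-14*l - 3)/(-l^2 + 4*l + 2) + (2*l - 4)*(-7*l^2 - 3*l - 3)/(-l^2 + 4*l + 2)^2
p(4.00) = -63.50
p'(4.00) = -156.50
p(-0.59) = 5.18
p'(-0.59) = 30.45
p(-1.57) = 2.30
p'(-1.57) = -0.37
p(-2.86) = 2.93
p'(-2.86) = -0.48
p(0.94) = -2.46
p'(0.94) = -2.24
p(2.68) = -11.07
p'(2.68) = -10.04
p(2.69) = -11.17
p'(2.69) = -10.15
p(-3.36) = 3.17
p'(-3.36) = -0.44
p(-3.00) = 3.00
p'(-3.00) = -0.47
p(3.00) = -15.00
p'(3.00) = -15.00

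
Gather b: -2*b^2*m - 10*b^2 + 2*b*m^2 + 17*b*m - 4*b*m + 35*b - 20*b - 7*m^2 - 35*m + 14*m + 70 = b^2*(-2*m - 10) + b*(2*m^2 + 13*m + 15) - 7*m^2 - 21*m + 70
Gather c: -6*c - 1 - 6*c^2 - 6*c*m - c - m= -6*c^2 + c*(-6*m - 7) - m - 1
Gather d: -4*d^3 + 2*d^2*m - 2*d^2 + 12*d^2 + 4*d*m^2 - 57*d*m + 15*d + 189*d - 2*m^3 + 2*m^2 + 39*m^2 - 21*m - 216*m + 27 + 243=-4*d^3 + d^2*(2*m + 10) + d*(4*m^2 - 57*m + 204) - 2*m^3 + 41*m^2 - 237*m + 270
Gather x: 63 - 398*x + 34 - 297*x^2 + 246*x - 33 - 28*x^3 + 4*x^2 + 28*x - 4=-28*x^3 - 293*x^2 - 124*x + 60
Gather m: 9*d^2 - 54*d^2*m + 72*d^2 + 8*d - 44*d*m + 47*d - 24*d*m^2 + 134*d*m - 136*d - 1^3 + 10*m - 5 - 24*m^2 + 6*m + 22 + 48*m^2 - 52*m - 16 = 81*d^2 - 81*d + m^2*(24 - 24*d) + m*(-54*d^2 + 90*d - 36)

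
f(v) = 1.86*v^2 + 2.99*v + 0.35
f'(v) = 3.72*v + 2.99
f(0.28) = 1.33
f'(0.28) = 4.03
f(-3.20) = 9.83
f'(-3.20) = -8.91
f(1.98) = 13.56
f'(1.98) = 10.36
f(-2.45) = 4.19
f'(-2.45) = -6.12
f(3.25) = 29.71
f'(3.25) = 15.08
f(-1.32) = -0.36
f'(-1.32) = -1.92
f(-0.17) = -0.10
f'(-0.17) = 2.36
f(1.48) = 8.85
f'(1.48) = 8.50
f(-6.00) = 49.37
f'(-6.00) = -19.33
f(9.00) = 177.92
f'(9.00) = 36.47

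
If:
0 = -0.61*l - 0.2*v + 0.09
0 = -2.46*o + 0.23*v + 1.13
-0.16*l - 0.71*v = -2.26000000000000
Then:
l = -0.97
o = 0.78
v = 3.40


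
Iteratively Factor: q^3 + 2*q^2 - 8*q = (q)*(q^2 + 2*q - 8) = q*(q - 2)*(q + 4)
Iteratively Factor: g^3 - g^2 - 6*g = (g + 2)*(g^2 - 3*g) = (g - 3)*(g + 2)*(g)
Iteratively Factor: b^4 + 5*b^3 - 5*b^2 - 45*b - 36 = (b - 3)*(b^3 + 8*b^2 + 19*b + 12) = (b - 3)*(b + 1)*(b^2 + 7*b + 12) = (b - 3)*(b + 1)*(b + 3)*(b + 4)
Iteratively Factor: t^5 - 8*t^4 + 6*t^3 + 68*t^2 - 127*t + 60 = (t - 1)*(t^4 - 7*t^3 - t^2 + 67*t - 60) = (t - 5)*(t - 1)*(t^3 - 2*t^2 - 11*t + 12) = (t - 5)*(t - 1)*(t + 3)*(t^2 - 5*t + 4) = (t - 5)*(t - 1)^2*(t + 3)*(t - 4)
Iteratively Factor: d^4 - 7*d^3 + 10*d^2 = (d)*(d^3 - 7*d^2 + 10*d) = d^2*(d^2 - 7*d + 10) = d^2*(d - 2)*(d - 5)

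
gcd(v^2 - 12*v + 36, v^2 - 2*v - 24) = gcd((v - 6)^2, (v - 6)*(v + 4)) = v - 6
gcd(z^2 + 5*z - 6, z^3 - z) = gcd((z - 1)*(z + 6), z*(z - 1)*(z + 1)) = z - 1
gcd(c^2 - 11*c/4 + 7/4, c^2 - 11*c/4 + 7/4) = c^2 - 11*c/4 + 7/4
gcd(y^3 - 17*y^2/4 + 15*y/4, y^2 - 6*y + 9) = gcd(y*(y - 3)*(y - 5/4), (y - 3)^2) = y - 3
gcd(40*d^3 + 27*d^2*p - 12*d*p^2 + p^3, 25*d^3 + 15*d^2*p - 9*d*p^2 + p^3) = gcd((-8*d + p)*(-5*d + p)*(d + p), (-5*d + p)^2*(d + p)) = -5*d^2 - 4*d*p + p^2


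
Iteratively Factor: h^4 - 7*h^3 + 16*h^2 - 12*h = (h - 2)*(h^3 - 5*h^2 + 6*h) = h*(h - 2)*(h^2 - 5*h + 6) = h*(h - 3)*(h - 2)*(h - 2)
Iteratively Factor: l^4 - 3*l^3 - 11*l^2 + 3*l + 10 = (l + 2)*(l^3 - 5*l^2 - l + 5) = (l + 1)*(l + 2)*(l^2 - 6*l + 5) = (l - 5)*(l + 1)*(l + 2)*(l - 1)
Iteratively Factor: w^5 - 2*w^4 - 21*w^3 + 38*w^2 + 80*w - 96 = (w + 2)*(w^4 - 4*w^3 - 13*w^2 + 64*w - 48) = (w - 4)*(w + 2)*(w^3 - 13*w + 12) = (w - 4)*(w - 3)*(w + 2)*(w^2 + 3*w - 4) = (w - 4)*(w - 3)*(w - 1)*(w + 2)*(w + 4)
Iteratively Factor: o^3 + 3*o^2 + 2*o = (o)*(o^2 + 3*o + 2) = o*(o + 2)*(o + 1)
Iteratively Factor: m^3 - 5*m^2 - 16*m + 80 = (m + 4)*(m^2 - 9*m + 20) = (m - 4)*(m + 4)*(m - 5)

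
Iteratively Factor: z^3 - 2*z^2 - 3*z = (z)*(z^2 - 2*z - 3) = z*(z + 1)*(z - 3)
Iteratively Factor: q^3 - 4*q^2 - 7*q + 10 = (q - 5)*(q^2 + q - 2) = (q - 5)*(q + 2)*(q - 1)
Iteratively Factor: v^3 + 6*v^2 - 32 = (v - 2)*(v^2 + 8*v + 16) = (v - 2)*(v + 4)*(v + 4)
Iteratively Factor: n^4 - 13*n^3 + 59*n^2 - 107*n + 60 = (n - 4)*(n^3 - 9*n^2 + 23*n - 15) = (n - 4)*(n - 3)*(n^2 - 6*n + 5) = (n - 4)*(n - 3)*(n - 1)*(n - 5)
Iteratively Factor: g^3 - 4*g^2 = (g - 4)*(g^2) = g*(g - 4)*(g)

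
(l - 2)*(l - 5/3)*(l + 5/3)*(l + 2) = l^4 - 61*l^2/9 + 100/9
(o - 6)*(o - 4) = o^2 - 10*o + 24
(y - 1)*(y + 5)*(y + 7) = y^3 + 11*y^2 + 23*y - 35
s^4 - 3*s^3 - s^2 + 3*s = s*(s - 3)*(s - 1)*(s + 1)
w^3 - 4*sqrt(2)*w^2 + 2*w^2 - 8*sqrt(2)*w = w*(w + 2)*(w - 4*sqrt(2))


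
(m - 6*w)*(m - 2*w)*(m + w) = m^3 - 7*m^2*w + 4*m*w^2 + 12*w^3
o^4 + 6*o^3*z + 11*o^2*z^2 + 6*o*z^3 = o*(o + z)*(o + 2*z)*(o + 3*z)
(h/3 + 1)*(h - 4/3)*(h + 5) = h^3/3 + 20*h^2/9 + 13*h/9 - 20/3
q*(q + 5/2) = q^2 + 5*q/2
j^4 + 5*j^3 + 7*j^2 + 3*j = j*(j + 1)^2*(j + 3)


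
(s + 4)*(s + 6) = s^2 + 10*s + 24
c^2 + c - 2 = (c - 1)*(c + 2)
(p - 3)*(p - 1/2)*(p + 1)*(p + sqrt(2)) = p^4 - 5*p^3/2 + sqrt(2)*p^3 - 5*sqrt(2)*p^2/2 - 2*p^2 - 2*sqrt(2)*p + 3*p/2 + 3*sqrt(2)/2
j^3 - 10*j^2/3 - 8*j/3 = j*(j - 4)*(j + 2/3)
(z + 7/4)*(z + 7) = z^2 + 35*z/4 + 49/4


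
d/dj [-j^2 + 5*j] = 5 - 2*j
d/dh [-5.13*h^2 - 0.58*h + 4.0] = -10.26*h - 0.58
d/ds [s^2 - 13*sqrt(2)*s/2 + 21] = 2*s - 13*sqrt(2)/2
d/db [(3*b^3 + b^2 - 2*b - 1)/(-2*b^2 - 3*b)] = (-6*b^4 - 18*b^3 - 7*b^2 - 4*b - 3)/(b^2*(4*b^2 + 12*b + 9))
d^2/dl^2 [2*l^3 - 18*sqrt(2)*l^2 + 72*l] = 12*l - 36*sqrt(2)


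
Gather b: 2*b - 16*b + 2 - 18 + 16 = -14*b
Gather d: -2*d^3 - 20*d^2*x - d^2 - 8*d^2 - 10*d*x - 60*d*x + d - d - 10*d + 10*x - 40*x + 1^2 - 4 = -2*d^3 + d^2*(-20*x - 9) + d*(-70*x - 10) - 30*x - 3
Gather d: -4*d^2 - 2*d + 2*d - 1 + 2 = 1 - 4*d^2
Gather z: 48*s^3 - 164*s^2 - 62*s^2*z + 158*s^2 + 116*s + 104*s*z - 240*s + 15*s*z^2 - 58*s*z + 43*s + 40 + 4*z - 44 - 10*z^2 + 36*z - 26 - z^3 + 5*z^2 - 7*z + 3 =48*s^3 - 6*s^2 - 81*s - z^3 + z^2*(15*s - 5) + z*(-62*s^2 + 46*s + 33) - 27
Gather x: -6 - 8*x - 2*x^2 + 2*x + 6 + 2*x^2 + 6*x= 0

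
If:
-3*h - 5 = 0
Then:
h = -5/3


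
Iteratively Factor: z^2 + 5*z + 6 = (z + 2)*(z + 3)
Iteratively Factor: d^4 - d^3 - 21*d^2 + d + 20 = (d + 1)*(d^3 - 2*d^2 - 19*d + 20) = (d - 5)*(d + 1)*(d^2 + 3*d - 4) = (d - 5)*(d - 1)*(d + 1)*(d + 4)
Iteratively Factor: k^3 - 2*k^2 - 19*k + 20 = (k - 1)*(k^2 - k - 20) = (k - 1)*(k + 4)*(k - 5)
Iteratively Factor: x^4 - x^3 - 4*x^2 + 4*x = (x)*(x^3 - x^2 - 4*x + 4) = x*(x - 1)*(x^2 - 4) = x*(x - 2)*(x - 1)*(x + 2)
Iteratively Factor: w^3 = (w)*(w^2) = w^2*(w)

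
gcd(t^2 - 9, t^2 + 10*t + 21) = t + 3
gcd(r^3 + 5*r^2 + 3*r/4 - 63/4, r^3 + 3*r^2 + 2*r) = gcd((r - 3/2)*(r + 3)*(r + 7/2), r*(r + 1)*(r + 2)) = 1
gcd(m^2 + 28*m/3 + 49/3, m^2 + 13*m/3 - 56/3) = m + 7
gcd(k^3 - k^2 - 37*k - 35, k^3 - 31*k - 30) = k^2 + 6*k + 5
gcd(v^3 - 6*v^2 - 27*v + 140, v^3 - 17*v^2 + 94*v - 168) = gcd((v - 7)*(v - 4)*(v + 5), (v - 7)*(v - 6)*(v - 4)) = v^2 - 11*v + 28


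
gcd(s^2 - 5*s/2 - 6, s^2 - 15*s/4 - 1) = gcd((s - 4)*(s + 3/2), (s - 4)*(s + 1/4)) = s - 4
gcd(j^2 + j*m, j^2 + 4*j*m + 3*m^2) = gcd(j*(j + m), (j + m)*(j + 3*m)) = j + m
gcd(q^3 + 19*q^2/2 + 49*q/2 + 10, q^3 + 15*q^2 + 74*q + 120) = q^2 + 9*q + 20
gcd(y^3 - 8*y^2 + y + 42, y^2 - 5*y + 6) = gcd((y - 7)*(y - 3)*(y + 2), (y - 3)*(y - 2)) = y - 3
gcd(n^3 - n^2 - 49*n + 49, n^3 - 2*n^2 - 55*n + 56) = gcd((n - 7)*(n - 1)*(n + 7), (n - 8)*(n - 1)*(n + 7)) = n^2 + 6*n - 7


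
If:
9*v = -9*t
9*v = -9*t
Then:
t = -v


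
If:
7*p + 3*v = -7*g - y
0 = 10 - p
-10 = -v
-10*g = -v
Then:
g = 1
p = 10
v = 10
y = -107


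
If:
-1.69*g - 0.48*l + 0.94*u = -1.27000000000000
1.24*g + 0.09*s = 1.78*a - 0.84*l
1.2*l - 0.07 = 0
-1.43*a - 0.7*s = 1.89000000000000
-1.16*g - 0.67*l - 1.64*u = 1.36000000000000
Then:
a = 0.02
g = 0.19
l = 0.06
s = -2.74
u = -0.99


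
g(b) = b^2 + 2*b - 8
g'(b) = 2*b + 2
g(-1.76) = -8.42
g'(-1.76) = -1.52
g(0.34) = -7.20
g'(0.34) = 2.68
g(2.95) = 6.60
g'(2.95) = 7.90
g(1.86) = -0.82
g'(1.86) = 5.72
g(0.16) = -7.65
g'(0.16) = 2.32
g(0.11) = -7.77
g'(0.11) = 2.22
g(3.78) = 13.85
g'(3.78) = 9.56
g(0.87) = -5.50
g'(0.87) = 3.74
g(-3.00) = -5.00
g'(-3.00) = -4.00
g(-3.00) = -5.00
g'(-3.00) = -4.00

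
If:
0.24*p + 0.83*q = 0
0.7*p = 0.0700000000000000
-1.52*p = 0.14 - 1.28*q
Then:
No Solution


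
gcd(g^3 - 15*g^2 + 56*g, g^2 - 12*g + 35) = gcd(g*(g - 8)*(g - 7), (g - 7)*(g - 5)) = g - 7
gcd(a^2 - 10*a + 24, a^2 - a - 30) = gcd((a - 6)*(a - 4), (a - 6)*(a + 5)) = a - 6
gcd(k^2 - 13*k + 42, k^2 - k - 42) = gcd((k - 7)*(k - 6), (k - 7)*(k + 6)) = k - 7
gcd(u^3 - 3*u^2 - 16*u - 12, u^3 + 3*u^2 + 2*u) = u^2 + 3*u + 2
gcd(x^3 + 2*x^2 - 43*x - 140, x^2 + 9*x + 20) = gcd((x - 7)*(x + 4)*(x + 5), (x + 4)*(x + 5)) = x^2 + 9*x + 20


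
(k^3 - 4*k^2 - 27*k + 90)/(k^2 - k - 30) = k - 3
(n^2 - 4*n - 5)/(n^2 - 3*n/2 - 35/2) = 2*(n + 1)/(2*n + 7)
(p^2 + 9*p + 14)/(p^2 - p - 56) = (p + 2)/(p - 8)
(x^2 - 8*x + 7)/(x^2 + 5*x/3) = 3*(x^2 - 8*x + 7)/(x*(3*x + 5))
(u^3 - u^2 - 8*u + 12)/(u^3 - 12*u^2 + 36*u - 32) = (u + 3)/(u - 8)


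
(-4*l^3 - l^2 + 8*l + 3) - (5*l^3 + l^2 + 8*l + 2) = -9*l^3 - 2*l^2 + 1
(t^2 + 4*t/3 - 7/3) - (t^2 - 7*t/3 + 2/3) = 11*t/3 - 3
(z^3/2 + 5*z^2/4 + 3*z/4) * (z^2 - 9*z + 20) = z^5/2 - 13*z^4/4 - z^3/2 + 73*z^2/4 + 15*z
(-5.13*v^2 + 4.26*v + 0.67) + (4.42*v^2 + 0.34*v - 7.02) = -0.71*v^2 + 4.6*v - 6.35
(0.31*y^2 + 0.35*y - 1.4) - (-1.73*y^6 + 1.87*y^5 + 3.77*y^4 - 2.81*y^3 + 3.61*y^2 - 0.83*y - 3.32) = 1.73*y^6 - 1.87*y^5 - 3.77*y^4 + 2.81*y^3 - 3.3*y^2 + 1.18*y + 1.92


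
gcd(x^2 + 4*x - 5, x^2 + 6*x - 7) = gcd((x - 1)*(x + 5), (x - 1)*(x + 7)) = x - 1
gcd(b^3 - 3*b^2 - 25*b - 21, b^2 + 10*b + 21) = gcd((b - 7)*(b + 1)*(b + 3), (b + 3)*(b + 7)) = b + 3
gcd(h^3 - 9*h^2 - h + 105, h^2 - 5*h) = h - 5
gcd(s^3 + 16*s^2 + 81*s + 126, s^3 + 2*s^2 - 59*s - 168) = s^2 + 10*s + 21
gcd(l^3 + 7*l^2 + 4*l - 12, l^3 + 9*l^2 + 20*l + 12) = l^2 + 8*l + 12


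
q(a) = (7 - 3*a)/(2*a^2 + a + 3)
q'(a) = (7 - 3*a)*(-4*a - 1)/(2*a^2 + a + 3)^2 - 3/(2*a^2 + a + 3)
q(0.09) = 2.17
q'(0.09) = -1.91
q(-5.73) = 0.38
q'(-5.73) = 0.09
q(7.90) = -0.12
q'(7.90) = 0.01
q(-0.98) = 2.52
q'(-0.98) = 1.11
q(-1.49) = 1.93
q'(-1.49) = 1.10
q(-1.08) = 2.41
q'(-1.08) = 1.17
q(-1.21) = 2.25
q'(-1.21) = 1.20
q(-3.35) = 0.77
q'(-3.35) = 0.30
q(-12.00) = 0.15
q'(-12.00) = 0.02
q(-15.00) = 0.12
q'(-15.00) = 0.01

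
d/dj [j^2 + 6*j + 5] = 2*j + 6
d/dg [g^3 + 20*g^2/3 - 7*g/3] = 3*g^2 + 40*g/3 - 7/3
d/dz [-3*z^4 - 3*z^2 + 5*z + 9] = -12*z^3 - 6*z + 5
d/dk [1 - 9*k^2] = -18*k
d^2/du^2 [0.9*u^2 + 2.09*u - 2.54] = 1.80000000000000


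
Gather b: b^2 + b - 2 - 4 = b^2 + b - 6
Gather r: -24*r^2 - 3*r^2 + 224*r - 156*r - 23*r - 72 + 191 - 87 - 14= -27*r^2 + 45*r + 18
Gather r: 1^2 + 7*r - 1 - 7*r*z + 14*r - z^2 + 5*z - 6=r*(21 - 7*z) - z^2 + 5*z - 6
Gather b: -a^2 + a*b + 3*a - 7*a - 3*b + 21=-a^2 - 4*a + b*(a - 3) + 21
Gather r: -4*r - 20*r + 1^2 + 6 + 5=12 - 24*r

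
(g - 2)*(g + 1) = g^2 - g - 2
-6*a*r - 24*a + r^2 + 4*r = (-6*a + r)*(r + 4)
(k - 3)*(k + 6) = k^2 + 3*k - 18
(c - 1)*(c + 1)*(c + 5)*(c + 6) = c^4 + 11*c^3 + 29*c^2 - 11*c - 30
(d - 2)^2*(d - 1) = d^3 - 5*d^2 + 8*d - 4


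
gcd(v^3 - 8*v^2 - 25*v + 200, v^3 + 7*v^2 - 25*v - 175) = v^2 - 25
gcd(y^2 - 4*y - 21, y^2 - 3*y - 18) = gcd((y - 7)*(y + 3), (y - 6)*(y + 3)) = y + 3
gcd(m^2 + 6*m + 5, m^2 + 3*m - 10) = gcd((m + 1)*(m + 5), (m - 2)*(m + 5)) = m + 5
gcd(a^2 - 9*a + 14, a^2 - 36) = 1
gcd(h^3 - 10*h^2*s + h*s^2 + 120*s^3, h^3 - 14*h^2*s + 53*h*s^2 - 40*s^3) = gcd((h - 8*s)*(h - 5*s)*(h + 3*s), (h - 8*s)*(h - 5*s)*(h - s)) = h^2 - 13*h*s + 40*s^2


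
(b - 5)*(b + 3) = b^2 - 2*b - 15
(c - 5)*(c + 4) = c^2 - c - 20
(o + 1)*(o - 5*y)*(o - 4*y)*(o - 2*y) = o^4 - 11*o^3*y + o^3 + 38*o^2*y^2 - 11*o^2*y - 40*o*y^3 + 38*o*y^2 - 40*y^3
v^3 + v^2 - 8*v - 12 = (v - 3)*(v + 2)^2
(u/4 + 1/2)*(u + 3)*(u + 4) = u^3/4 + 9*u^2/4 + 13*u/2 + 6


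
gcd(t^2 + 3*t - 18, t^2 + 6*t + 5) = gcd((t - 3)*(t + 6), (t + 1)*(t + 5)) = 1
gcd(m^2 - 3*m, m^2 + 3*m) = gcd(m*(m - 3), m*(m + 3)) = m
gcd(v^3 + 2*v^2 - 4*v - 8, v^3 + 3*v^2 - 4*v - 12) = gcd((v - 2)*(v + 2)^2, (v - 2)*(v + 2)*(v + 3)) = v^2 - 4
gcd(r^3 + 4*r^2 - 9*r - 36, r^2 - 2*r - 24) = r + 4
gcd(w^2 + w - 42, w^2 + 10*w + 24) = 1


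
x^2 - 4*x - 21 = (x - 7)*(x + 3)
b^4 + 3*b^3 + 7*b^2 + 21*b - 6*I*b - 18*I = (b + 3)*(b - 2*I)*(b - I)*(b + 3*I)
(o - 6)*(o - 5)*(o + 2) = o^3 - 9*o^2 + 8*o + 60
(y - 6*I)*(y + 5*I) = y^2 - I*y + 30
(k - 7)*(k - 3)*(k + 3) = k^3 - 7*k^2 - 9*k + 63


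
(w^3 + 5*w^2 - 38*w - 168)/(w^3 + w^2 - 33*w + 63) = (w^2 - 2*w - 24)/(w^2 - 6*w + 9)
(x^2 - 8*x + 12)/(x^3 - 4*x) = (x - 6)/(x*(x + 2))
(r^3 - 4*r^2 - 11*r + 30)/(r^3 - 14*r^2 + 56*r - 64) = (r^2 - 2*r - 15)/(r^2 - 12*r + 32)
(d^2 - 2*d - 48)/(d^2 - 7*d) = (d^2 - 2*d - 48)/(d*(d - 7))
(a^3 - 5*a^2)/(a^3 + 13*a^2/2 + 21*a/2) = 2*a*(a - 5)/(2*a^2 + 13*a + 21)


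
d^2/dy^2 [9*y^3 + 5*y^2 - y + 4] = 54*y + 10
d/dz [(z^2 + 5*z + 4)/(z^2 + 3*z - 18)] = 2*(-z^2 - 22*z - 51)/(z^4 + 6*z^3 - 27*z^2 - 108*z + 324)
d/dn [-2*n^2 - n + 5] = -4*n - 1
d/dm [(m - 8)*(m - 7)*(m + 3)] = 3*m^2 - 24*m + 11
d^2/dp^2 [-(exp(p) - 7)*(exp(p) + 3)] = 4*(1 - exp(p))*exp(p)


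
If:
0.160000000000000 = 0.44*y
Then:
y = 0.36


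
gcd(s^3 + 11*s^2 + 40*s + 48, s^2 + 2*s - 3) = s + 3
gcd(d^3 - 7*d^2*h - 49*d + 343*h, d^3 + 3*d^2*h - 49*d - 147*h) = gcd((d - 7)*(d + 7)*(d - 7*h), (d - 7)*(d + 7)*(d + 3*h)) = d^2 - 49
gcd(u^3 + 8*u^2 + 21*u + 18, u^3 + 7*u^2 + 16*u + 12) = u^2 + 5*u + 6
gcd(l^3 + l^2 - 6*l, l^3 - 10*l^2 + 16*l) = l^2 - 2*l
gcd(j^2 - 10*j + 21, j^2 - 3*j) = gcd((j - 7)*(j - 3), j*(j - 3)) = j - 3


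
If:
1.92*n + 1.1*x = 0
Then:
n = -0.572916666666667*x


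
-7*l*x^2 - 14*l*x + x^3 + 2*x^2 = x*(-7*l + x)*(x + 2)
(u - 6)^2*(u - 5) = u^3 - 17*u^2 + 96*u - 180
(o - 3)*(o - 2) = o^2 - 5*o + 6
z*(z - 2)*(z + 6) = z^3 + 4*z^2 - 12*z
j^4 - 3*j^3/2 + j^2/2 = j^2*(j - 1)*(j - 1/2)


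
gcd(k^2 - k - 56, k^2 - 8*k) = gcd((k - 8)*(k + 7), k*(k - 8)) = k - 8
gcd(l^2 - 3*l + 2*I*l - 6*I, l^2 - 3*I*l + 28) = 1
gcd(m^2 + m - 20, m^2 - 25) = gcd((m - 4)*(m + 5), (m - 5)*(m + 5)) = m + 5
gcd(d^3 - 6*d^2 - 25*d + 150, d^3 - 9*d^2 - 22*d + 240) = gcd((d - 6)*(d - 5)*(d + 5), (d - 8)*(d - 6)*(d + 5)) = d^2 - d - 30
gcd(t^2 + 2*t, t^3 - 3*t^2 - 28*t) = t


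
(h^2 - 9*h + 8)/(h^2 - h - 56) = (h - 1)/(h + 7)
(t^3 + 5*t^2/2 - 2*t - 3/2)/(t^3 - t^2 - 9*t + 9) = (t + 1/2)/(t - 3)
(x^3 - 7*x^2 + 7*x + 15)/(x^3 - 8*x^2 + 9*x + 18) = (x - 5)/(x - 6)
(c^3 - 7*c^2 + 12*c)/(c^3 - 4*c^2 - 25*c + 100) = c*(c - 3)/(c^2 - 25)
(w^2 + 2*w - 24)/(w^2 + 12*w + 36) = (w - 4)/(w + 6)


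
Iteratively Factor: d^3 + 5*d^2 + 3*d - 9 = (d + 3)*(d^2 + 2*d - 3) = (d + 3)^2*(d - 1)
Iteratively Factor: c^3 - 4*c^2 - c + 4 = (c - 1)*(c^2 - 3*c - 4) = (c - 1)*(c + 1)*(c - 4)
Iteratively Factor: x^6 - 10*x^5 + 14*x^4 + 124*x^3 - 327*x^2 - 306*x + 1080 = (x - 4)*(x^5 - 6*x^4 - 10*x^3 + 84*x^2 + 9*x - 270) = (x - 5)*(x - 4)*(x^4 - x^3 - 15*x^2 + 9*x + 54) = (x - 5)*(x - 4)*(x + 3)*(x^3 - 4*x^2 - 3*x + 18) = (x - 5)*(x - 4)*(x - 3)*(x + 3)*(x^2 - x - 6) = (x - 5)*(x - 4)*(x - 3)*(x + 2)*(x + 3)*(x - 3)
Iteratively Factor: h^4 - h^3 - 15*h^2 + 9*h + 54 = (h - 3)*(h^3 + 2*h^2 - 9*h - 18) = (h - 3)^2*(h^2 + 5*h + 6) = (h - 3)^2*(h + 3)*(h + 2)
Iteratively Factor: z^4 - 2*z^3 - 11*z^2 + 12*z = (z + 3)*(z^3 - 5*z^2 + 4*z) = (z - 1)*(z + 3)*(z^2 - 4*z) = (z - 4)*(z - 1)*(z + 3)*(z)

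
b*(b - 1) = b^2 - b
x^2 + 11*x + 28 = (x + 4)*(x + 7)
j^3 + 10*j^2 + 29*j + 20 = (j + 1)*(j + 4)*(j + 5)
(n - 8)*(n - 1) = n^2 - 9*n + 8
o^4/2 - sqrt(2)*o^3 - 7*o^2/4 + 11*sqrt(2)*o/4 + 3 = (o/2 + sqrt(2)/2)*(o - 2*sqrt(2))*(o - 3*sqrt(2)/2)*(o + sqrt(2)/2)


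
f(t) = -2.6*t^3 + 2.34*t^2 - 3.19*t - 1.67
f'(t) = -7.8*t^2 + 4.68*t - 3.19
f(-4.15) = 237.70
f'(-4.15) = -156.95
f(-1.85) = 28.70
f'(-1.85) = -38.54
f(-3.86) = 195.04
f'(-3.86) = -137.47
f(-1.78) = 26.09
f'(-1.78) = -36.23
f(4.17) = -162.81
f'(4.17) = -119.31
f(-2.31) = 50.23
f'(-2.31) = -55.62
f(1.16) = -6.28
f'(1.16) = -8.26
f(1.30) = -7.57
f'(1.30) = -10.29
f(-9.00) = 2111.98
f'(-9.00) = -677.11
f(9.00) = -1736.24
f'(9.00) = -592.87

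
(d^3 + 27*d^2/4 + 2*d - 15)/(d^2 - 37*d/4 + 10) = (d^2 + 8*d + 12)/(d - 8)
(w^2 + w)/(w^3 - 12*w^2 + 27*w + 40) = w/(w^2 - 13*w + 40)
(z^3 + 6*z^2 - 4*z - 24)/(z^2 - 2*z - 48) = (z^2 - 4)/(z - 8)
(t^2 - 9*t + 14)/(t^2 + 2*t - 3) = (t^2 - 9*t + 14)/(t^2 + 2*t - 3)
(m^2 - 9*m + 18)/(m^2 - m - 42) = (-m^2 + 9*m - 18)/(-m^2 + m + 42)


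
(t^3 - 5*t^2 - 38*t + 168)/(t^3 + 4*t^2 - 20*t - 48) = (t - 7)/(t + 2)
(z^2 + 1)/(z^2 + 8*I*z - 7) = (z - I)/(z + 7*I)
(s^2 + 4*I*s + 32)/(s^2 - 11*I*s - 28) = (s + 8*I)/(s - 7*I)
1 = 1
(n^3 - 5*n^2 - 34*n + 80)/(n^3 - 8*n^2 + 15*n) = (n^3 - 5*n^2 - 34*n + 80)/(n*(n^2 - 8*n + 15))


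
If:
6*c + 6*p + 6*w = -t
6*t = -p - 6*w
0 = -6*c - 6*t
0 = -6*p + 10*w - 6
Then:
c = 90/403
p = -198/403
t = -90/403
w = 123/403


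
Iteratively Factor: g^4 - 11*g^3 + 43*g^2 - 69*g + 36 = (g - 3)*(g^3 - 8*g^2 + 19*g - 12) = (g - 3)*(g - 1)*(g^2 - 7*g + 12) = (g - 4)*(g - 3)*(g - 1)*(g - 3)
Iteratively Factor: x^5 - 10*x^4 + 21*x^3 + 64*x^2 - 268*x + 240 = (x - 2)*(x^4 - 8*x^3 + 5*x^2 + 74*x - 120) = (x - 2)^2*(x^3 - 6*x^2 - 7*x + 60) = (x - 4)*(x - 2)^2*(x^2 - 2*x - 15) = (x - 5)*(x - 4)*(x - 2)^2*(x + 3)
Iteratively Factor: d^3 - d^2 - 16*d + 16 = (d - 1)*(d^2 - 16) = (d - 1)*(d + 4)*(d - 4)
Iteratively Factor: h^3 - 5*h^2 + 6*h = (h - 2)*(h^2 - 3*h) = (h - 3)*(h - 2)*(h)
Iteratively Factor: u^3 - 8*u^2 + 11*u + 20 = (u + 1)*(u^2 - 9*u + 20) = (u - 5)*(u + 1)*(u - 4)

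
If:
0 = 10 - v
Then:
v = 10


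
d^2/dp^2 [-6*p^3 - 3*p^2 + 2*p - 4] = -36*p - 6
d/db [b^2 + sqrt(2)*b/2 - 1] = 2*b + sqrt(2)/2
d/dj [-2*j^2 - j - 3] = -4*j - 1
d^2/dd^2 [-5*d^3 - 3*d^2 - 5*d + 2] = -30*d - 6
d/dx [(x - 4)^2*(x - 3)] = (x - 4)*(3*x - 10)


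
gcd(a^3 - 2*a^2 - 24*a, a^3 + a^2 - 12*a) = a^2 + 4*a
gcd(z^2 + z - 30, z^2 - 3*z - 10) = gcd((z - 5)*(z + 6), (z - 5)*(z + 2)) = z - 5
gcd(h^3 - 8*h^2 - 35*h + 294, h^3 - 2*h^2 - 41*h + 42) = h^2 - h - 42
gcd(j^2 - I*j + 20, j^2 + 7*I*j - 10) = 1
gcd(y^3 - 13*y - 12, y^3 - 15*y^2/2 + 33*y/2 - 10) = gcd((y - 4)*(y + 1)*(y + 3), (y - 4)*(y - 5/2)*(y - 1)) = y - 4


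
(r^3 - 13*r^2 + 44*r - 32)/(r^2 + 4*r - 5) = (r^2 - 12*r + 32)/(r + 5)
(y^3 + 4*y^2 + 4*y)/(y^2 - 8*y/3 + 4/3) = 3*y*(y^2 + 4*y + 4)/(3*y^2 - 8*y + 4)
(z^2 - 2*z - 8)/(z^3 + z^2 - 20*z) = (z + 2)/(z*(z + 5))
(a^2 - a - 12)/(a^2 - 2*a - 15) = (a - 4)/(a - 5)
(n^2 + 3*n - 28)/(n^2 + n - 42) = (n - 4)/(n - 6)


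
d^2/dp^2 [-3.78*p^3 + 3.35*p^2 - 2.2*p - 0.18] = 6.7 - 22.68*p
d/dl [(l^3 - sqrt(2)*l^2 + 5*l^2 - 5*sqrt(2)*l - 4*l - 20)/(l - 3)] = (2*l^3 - 4*l^2 - sqrt(2)*l^2 - 30*l + 6*sqrt(2)*l + 15*sqrt(2) + 32)/(l^2 - 6*l + 9)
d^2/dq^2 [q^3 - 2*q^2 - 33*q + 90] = 6*q - 4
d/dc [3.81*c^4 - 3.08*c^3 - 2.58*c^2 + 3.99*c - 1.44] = 15.24*c^3 - 9.24*c^2 - 5.16*c + 3.99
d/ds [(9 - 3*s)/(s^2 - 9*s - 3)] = 3*(s^2 - 6*s + 30)/(s^4 - 18*s^3 + 75*s^2 + 54*s + 9)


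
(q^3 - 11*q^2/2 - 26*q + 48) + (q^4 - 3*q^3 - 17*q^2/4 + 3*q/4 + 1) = q^4 - 2*q^3 - 39*q^2/4 - 101*q/4 + 49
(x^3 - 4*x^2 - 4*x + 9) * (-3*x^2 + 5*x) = -3*x^5 + 17*x^4 - 8*x^3 - 47*x^2 + 45*x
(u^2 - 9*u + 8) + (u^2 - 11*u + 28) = 2*u^2 - 20*u + 36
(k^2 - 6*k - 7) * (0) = 0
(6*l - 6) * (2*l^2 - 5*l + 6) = 12*l^3 - 42*l^2 + 66*l - 36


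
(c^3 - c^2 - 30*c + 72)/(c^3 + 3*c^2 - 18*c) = (c - 4)/c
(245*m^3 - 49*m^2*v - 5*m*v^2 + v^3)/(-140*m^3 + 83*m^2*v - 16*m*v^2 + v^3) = (7*m + v)/(-4*m + v)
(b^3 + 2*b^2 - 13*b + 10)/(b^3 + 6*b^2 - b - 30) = (b - 1)/(b + 3)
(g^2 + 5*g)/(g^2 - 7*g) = (g + 5)/(g - 7)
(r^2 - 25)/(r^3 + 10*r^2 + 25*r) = (r - 5)/(r*(r + 5))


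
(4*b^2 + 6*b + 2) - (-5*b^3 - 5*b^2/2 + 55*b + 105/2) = 5*b^3 + 13*b^2/2 - 49*b - 101/2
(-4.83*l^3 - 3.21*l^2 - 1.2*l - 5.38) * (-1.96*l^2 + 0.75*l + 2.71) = 9.4668*l^5 + 2.6691*l^4 - 13.1448*l^3 + 0.9457*l^2 - 7.287*l - 14.5798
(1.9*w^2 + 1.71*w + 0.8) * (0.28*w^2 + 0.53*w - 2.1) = 0.532*w^4 + 1.4858*w^3 - 2.8597*w^2 - 3.167*w - 1.68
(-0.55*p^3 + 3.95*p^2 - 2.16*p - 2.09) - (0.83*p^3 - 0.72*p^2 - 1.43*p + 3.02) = -1.38*p^3 + 4.67*p^2 - 0.73*p - 5.11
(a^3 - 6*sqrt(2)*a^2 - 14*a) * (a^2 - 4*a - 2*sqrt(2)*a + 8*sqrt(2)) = a^5 - 8*sqrt(2)*a^4 - 4*a^4 + 10*a^3 + 32*sqrt(2)*a^3 - 40*a^2 + 28*sqrt(2)*a^2 - 112*sqrt(2)*a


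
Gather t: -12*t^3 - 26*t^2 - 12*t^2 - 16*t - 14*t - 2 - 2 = -12*t^3 - 38*t^2 - 30*t - 4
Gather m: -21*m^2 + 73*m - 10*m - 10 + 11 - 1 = -21*m^2 + 63*m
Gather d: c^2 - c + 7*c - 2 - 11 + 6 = c^2 + 6*c - 7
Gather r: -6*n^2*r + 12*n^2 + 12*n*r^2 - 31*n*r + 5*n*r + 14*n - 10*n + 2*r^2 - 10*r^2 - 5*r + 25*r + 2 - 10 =12*n^2 + 4*n + r^2*(12*n - 8) + r*(-6*n^2 - 26*n + 20) - 8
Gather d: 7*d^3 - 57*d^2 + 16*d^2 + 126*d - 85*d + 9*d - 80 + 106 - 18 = 7*d^3 - 41*d^2 + 50*d + 8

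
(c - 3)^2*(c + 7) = c^3 + c^2 - 33*c + 63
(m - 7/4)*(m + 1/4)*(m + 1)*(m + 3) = m^4 + 5*m^3/2 - 55*m^2/16 - 25*m/4 - 21/16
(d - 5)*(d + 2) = d^2 - 3*d - 10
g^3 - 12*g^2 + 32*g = g*(g - 8)*(g - 4)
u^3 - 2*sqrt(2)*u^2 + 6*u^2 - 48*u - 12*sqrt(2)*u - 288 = (u + 6)*(u - 6*sqrt(2))*(u + 4*sqrt(2))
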